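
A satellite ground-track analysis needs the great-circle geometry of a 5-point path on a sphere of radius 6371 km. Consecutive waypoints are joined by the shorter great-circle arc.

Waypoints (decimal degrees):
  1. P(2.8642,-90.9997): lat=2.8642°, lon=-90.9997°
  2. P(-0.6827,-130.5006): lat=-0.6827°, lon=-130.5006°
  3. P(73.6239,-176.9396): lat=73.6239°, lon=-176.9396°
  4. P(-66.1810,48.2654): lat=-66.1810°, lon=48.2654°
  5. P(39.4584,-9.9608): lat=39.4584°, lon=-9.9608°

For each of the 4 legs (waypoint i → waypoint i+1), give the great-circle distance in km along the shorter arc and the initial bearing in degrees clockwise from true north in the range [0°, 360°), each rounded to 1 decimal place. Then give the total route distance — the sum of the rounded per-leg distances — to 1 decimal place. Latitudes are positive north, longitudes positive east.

Leg 1: φ1=0.0499897, φ2=-0.0119154, Δφ=-0.0619051, Δλ=-0.6894208 rad; a=sin²(Δφ/2)+cosφ1·cosφ2·sin²(Δλ/2)=0.1149997094; c=2·atan2(√a, √(1-a))=0.691954264; dist=6371·c=4408.441 ≈ 4408.4 km; running total=4408.4 km
Leg 1 bearing: y=sinΔλ·cosφ2=-0.63604519, x=cosφ1·sinφ2-sinφ1·cosφ2·cosΔλ=-0.05045419; θ=atan2(y, x)=-94.5355° <0 so +360° → 265.4645° ≈ 265.5°
Leg 2: φ1=-0.0119154, φ2=1.2849795, Δφ=1.2968948, Δλ=-0.8105135 rad; a=sin²(Δφ/2)+cosφ1·cosφ2·sin²(Δλ/2)=0.4085761550; c=2·atan2(√a, √(1-a))=1.386914129; dist=6371·c=8836.030 ≈ 8836.0 km; running total=13244.4 km
Leg 2 bearing: y=sinΔλ·cosφ2=-0.20430623, x=cosφ1·sinφ2-sinφ1·cosφ2·cosΔλ=0.96167858; θ=atan2(y, x)=-11.9940° <0 so +360° → 348.0060° ≈ 348.0°
Leg 3: φ1=1.2849795, φ2=-1.1550764, Δφ=-2.4400558, Δλ=3.9305687 rad; a=sin²(Δφ/2)+cosφ1·cosφ2·sin²(Δλ/2)=0.9789682868; c=2·atan2(√a, √(1-a))=2.850519920; dist=6371·c=18160.662 ≈ 18160.7 km; running total=31405.1 km
Leg 3 bearing: y=sinΔλ·cosφ2=-0.28658404, x=cosφ1·sinφ2-sinφ1·cosφ2·cosΔλ=0.01507011; θ=atan2(y, x)=-86.9899° <0 so +360° → 273.0101° ≈ 273.0°
Leg 4: φ1=-1.1550764, φ2=0.6886790, Δφ=1.8437553, Δλ=-1.0162389 rad; a=sin²(Δφ/2)+cosφ1·cosφ2·sin²(Δλ/2)=0.7086006515; c=2·atan2(√a, √(1-a))=2.001159958; dist=6371·c=12749.390 ≈ 12749.4 km; running total=44154.5 km
Leg 4 bearing: y=sinΔλ·cosφ2=-0.65637640, x=cosφ1·sinφ2-sinφ1·cosφ2·cosΔλ=0.62858022; θ=atan2(y, x)=-46.2392° <0 so +360° → 313.7608° ≈ 313.8°

Leg 1: dist=4408.4 km, bearing=265.5°
Leg 2: dist=8836.0 km, bearing=348.0°
Leg 3: dist=18160.7 km, bearing=273.0°
Leg 4: dist=12749.4 km, bearing=313.8°
Total: 44154.5 km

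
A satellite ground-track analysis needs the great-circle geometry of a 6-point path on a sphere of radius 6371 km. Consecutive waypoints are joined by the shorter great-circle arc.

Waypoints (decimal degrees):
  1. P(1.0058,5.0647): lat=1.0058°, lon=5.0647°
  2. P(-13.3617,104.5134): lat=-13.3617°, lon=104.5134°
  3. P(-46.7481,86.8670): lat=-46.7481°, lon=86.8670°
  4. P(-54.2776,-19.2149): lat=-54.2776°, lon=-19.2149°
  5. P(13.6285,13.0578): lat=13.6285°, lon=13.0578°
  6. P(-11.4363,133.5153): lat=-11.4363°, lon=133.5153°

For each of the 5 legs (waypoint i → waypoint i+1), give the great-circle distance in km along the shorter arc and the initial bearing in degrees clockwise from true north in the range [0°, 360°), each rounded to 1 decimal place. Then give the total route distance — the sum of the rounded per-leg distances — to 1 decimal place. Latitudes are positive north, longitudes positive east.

Leg 1: dist=11055.5 km, bearing=103.4°
Leg 2: dist=4061.3 km, bearing=200.4°
Leg 3: dist=6814.3 km, bearing=219.8°
Leg 4: dist=8143.2 km, bearing=32.8°
Leg 5: dist=13563.1 km, bearing=95.1°
Total: 43637.4 km

Leg 1: φ1=0.0175545, φ2=-0.2332057, Δφ=-0.2507602, Δλ=1.7357073 rad; a=sin²(Δφ/2)+cosφ1·cosφ2·sin²(Δλ/2)=0.5818763088; c=2·atan2(√a, √(1-a))=1.735289754; dist=6371·c=11055.531 ≈ 11055.5 km; running total=11055.5 km
Leg 1 bearing: y=sinΔλ·cosφ2=0.95973081, x=cosφ1·sinφ2-sinφ1·cosφ2·cosΔλ=-0.22825831; θ=atan2(y, x)=103.3784° ≈ 103.4°
Leg 2: φ1=-0.2332057, φ2=-0.8159083, Δφ=-0.5827026, Δλ=-0.3079878 rad; a=sin²(Δφ/2)+cosφ1·cosφ2·sin²(Δλ/2)=0.0981954049; c=2·atan2(√a, √(1-a))=0.637461437; dist=6371·c=4061.267 ≈ 4061.3 km; running total=15116.8 km
Leg 2 bearing: y=sinΔλ·cosφ2=-0.20771487, x=cosφ1·sinφ2-sinφ1·cosφ2·cosΔλ=-0.55773363; θ=atan2(y, x)=-159.5733° <0 so +360° → 200.4267° ≈ 200.4°
Leg 3: φ1=-0.8159083, φ2=-0.9473228, Δφ=-0.1314146, Δλ=-1.8514784 rad; a=sin²(Δφ/2)+cosφ1·cosφ2·sin²(Δλ/2)=0.2597544034; c=2·atan2(√a, √(1-a))=1.069581617; dist=6371·c=6814.304 ≈ 6814.3 km; running total=21931.1 km
Leg 3 bearing: y=sinΔλ·cosφ2=-0.56101034, x=cosφ1·sinφ2-sinφ1·cosφ2·cosΔλ=-0.67408872; θ=atan2(y, x)=-140.2311° <0 so +360° → 219.7689° ≈ 219.8°
Leg 4: φ1=-0.9473228, φ2=0.2378622, Δφ=1.1851850, Δλ=0.5632649 rad; a=sin²(Δφ/2)+cosφ1·cosφ2·sin²(Δλ/2)=0.3557657093; c=2·atan2(√a, √(1-a))=1.278169286; dist=6371·c=8143.217 ≈ 8143.2 km; running total=30074.3 km
Leg 4 bearing: y=sinΔλ·cosφ2=0.51891561, x=cosφ1·sinφ2-sinφ1·cosφ2·cosΔλ=0.80468159; θ=atan2(y, x)=32.8168° ≈ 32.8°
Leg 5: φ1=0.2378622, φ2=-0.1996011, Δφ=-0.4374633, Δλ=2.1023800 rad; a=sin²(Δφ/2)+cosφ1·cosφ2·sin²(Δλ/2)=0.7647827582; c=2·atan2(√a, √(1-a))=2.128884610; dist=6371·c=13563.124 ≈ 13563.1 km; running total=43637.4 km
Leg 5 bearing: y=sinΔλ·cosφ2=0.84489093, x=cosφ1·sinφ2-sinφ1·cosφ2·cosΔλ=-0.07562859; θ=atan2(y, x)=95.1151° ≈ 95.1°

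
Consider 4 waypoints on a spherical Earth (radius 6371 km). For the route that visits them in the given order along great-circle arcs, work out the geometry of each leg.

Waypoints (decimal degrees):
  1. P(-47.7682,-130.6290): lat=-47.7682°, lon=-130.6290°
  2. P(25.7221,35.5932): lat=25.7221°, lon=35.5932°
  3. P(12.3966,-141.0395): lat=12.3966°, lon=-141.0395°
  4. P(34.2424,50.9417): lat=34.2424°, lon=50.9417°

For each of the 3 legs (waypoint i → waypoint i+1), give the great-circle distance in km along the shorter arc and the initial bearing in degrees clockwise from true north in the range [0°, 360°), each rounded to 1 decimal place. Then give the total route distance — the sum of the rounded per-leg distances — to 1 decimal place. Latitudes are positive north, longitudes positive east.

Leg 1: φ1=-0.8337124, φ2=0.4489353, Δφ=1.2826477, Δλ=2.9011247 rad; a=sin²(Δφ/2)+cosφ1·cosφ2·sin²(Δλ/2)=0.9547295056; c=2·atan2(√a, √(1-a))=2.712777432; dist=6371·c=17283.105 ≈ 17283.1 km; running total=17283.1 km
Leg 1 bearing: y=sinΔλ·cosφ2=0.21455809, x=cosφ1·sinφ2-sinφ1·cosφ2·cosΔλ=-0.35615886; θ=atan2(y, x)=148.9343° ≈ 148.9°
Leg 2: φ1=0.4489353, φ2=0.2163615, Δφ=-0.2325738, Δλ=-3.0828222 rad; a=sin²(Δφ/2)+cosφ1·cosφ2·sin²(Δλ/2)=0.8926072247; c=2·atan2(√a, √(1-a))=2.473838697; dist=6371·c=15760.826 ≈ 15760.8 km; running total=33043.9 km
Leg 2 bearing: y=sinΔλ·cosφ2=-0.05736720, x=cosφ1·sinφ2-sinφ1·cosφ2·cosΔλ=0.61656084; θ=atan2(y, x)=-5.3157° <0 so +360° → 354.6843° ≈ 354.7°
Leg 3: φ1=0.2163615, φ2=0.5976426, Δφ=0.3812811, Δλ=3.3507040 rad; a=sin²(Δφ/2)+cosφ1·cosφ2·sin²(Δλ/2)=0.8345022007; c=2·atan2(√a, √(1-a))=2.303664800; dist=6371·c=14676.648 ≈ 14676.6 km; running total=47720.5 km
Leg 3 bearing: y=sinΔλ·cosφ2=-0.17160786, x=cosφ1·sinφ2-sinφ1·cosφ2·cosΔλ=0.72317622; θ=atan2(y, x)=-13.3492° <0 so +360° → 346.6508° ≈ 346.7°

Leg 1: dist=17283.1 km, bearing=148.9°
Leg 2: dist=15760.8 km, bearing=354.7°
Leg 3: dist=14676.6 km, bearing=346.7°
Total: 47720.5 km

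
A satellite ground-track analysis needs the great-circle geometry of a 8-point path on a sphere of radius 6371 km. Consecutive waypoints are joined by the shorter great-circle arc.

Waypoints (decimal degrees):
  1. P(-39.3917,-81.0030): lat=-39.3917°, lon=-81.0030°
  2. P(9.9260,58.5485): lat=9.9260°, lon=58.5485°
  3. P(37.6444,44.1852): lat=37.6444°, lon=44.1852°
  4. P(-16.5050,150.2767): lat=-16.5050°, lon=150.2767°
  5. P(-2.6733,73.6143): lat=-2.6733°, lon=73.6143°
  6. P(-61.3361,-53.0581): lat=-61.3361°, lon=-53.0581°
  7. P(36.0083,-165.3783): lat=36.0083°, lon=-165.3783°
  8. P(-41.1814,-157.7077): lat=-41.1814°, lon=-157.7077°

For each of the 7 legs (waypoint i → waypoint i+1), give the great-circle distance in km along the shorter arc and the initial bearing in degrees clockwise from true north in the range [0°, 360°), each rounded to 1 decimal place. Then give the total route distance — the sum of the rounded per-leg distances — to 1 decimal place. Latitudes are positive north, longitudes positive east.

Leg 1: dist=14847.6 km, bearing=118.2°
Leg 2: dist=3401.0 km, bearing=337.3°
Leg 3: dist=12518.1 km, bearing=93.9°
Leg 4: dist=8501.5 km, bearing=271.2°
Leg 5: dist=11586.1 km, bearing=203.4°
Leg 6: dist=14627.2 km, bearing=271.0°
Leg 7: dist=8618.7 km, bearing=174.1°
Total: 74100.2 km

Leg 1: φ1=-0.6875149, φ2=0.1732414, Δφ=0.8607562, Δλ=2.4356332 rad; a=sin²(Δφ/2)+cosφ1·cosφ2·sin²(Δλ/2)=0.8443508926; c=2·atan2(√a, √(1-a))=2.330493323; dist=6371·c=14847.573 ≈ 14847.6 km; running total=14847.6 km
Leg 1 bearing: y=sinΔλ·cosφ2=0.63905308, x=cosφ1·sinφ2-sinφ1·cosφ2·cosΔλ=-0.34249235; θ=atan2(y, x)=118.1885° ≈ 118.2°
Leg 2: φ1=0.1732414, φ2=0.6570187, Δφ=0.4837773, Δλ=-0.2506869 rad; a=sin²(Δφ/2)+cosφ1·cosφ2·sin²(Δλ/2)=0.0695678076; c=2·atan2(√a, √(1-a))=0.533830333; dist=6371·c=3401.033 ≈ 3401.0 km; running total=18248.6 km
Leg 2 bearing: y=sinΔλ·cosφ2=-0.19642548, x=cosφ1·sinφ2-sinφ1·cosφ2·cosΔλ=0.46939274; θ=atan2(y, x)=-22.7077° <0 so +360° → 337.2923° ≈ 337.3°
Leg 3: φ1=0.6570187, φ2=-0.2880666, Δφ=-0.9450853, Δλ=1.8516460 rad; a=sin²(Δφ/2)+cosφ1·cosφ2·sin²(Δλ/2)=0.6919711217; c=2·atan2(√a, √(1-a))=1.964858321; dist=6371·c=12518.112 ≈ 12518.1 km; running total=30766.7 km
Leg 3 bearing: y=sinΔλ·cosφ2=0.92122963, x=cosφ1·sinφ2-sinφ1·cosφ2·cosΔλ=-0.06264438; θ=atan2(y, x)=93.8902° ≈ 93.9°
Leg 4: φ1=-0.2880666, φ2=-0.0466579, Δφ=0.2414087, Δλ=-1.3380113 rad; a=sin²(Δφ/2)+cosφ1·cosφ2·sin²(Δλ/2)=0.3829036266; c=2·atan2(√a, √(1-a))=1.334408187; dist=6371·c=8501.515 ≈ 8501.5 km; running total=39268.2 km
Leg 4 bearing: y=sinΔλ·cosφ2=-0.97196877, x=cosφ1·sinφ2-sinφ1·cosφ2·cosΔλ=0.02074789; θ=atan2(y, x)=-88.7771° <0 so +360° → 271.2229° ≈ 271.2°
Leg 5: φ1=-0.0466579, φ2=-1.0705169, Δφ=-1.0238590, Δλ=-2.2108505 rad; a=sin²(Δφ/2)+cosφ1·cosφ2·sin²(Δλ/2)=0.6226205966; c=2·atan2(√a, √(1-a))=1.818564802; dist=6371·c=11586.076 ≈ 11586.1 km; running total=50854.3 km
Leg 5 bearing: y=sinΔλ·cosφ2=-0.38472636, x=cosφ1·sinφ2-sinφ1·cosφ2·cosΔλ=-0.88985526; θ=atan2(y, x)=-156.6189° <0 so +360° → 203.3811° ≈ 203.4°
Leg 6: φ1=-1.0705169, φ2=0.6284634, Δφ=1.6989803, Δλ=-1.9603573 rad; a=sin²(Δφ/2)+cosφ1·cosφ2·sin²(Δλ/2)=0.8316088226; c=2·atan2(√a, √(1-a))=2.295906155; dist=6371·c=14627.218 ≈ 14627.2 km; running total=65481.5 km
Leg 6 bearing: y=sinΔλ·cosφ2=-0.74832333, x=cosφ1·sinφ2-sinφ1·cosφ2·cosΔλ=0.01243160; θ=atan2(y, x)=-89.0483° <0 so +360° → 270.9517° ≈ 271.0°
Leg 7: φ1=0.6284634, φ2=-0.7187510, Δφ=-1.3472144, Δλ=0.1338772 rad; a=sin²(Δφ/2)+cosφ1·cosφ2·sin²(Δλ/2)=0.3918620411; c=2·atan2(√a, √(1-a))=1.352797838; dist=6371·c=8618.675 ≈ 8618.7 km; running total=74100.2 km
Leg 7 bearing: y=sinΔλ·cosφ2=0.10045912, x=cosφ1·sinφ2-sinφ1·cosφ2·cosΔλ=-0.97115019; θ=atan2(y, x)=174.0941° ≈ 174.1°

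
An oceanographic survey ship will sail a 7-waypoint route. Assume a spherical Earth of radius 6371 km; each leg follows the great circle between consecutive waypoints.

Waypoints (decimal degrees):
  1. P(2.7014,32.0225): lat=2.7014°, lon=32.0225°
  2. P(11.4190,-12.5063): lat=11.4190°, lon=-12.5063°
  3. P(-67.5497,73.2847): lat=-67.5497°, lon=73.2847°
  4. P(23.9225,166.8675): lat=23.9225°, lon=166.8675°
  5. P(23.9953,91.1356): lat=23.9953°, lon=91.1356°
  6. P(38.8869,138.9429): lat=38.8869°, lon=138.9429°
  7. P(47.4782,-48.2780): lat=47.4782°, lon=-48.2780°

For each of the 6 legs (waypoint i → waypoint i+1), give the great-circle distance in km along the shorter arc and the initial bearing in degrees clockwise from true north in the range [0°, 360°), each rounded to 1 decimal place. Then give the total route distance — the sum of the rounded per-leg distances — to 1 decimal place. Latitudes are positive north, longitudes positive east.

Leg 1: φ1=0.0471483, φ2=0.1992991, Δφ=0.1521508, Δλ=-0.7771742 rad; a=sin²(Δφ/2)+cosφ1·cosφ2·sin²(Δλ/2)=0.1463294139; c=2·atan2(√a, √(1-a))=0.785066630; dist=6371·c=5001.659 ≈ 5001.7 km; running total=5001.7 km
Leg 1 bearing: y=sinΔλ·cosφ2=-0.68738650, x=cosφ1·sinφ2-sinφ1·cosφ2·cosΔλ=0.16482797; θ=atan2(y, x)=-76.5157° <0 so +360° → 283.4843° ≈ 283.5°
Leg 2: φ1=0.1992991, φ2=-1.1789647, Δφ=-1.3782638, Δλ=1.4973354 rad; a=sin²(Δφ/2)+cosφ1·cosφ2·sin²(Δλ/2)=0.5777520872; c=2·atan2(√a, √(1-a))=1.726934143; dist=6371·c=11002.297 ≈ 11002.3 km; running total=16004.0 km
Leg 2 bearing: y=sinΔλ·cosφ2=0.38085194, x=cosφ1·sinφ2-sinφ1·cosφ2·cosΔλ=-0.91146599; θ=atan2(y, x)=157.3226° ≈ 157.3°
Leg 3: φ1=-1.1789647, φ2=0.4175264, Δφ=1.5964911, Δλ=1.6333280 rad; a=sin²(Δφ/2)+cosφ1·cosφ2·sin²(Δλ/2)=0.6982911232; c=2·atan2(√a, √(1-a))=1.978587119; dist=6371·c=12605.579 ≈ 12605.6 km; running total=28609.6 km
Leg 3 bearing: y=sinΔλ·cosφ2=0.91230822, x=cosφ1·sinφ2-sinφ1·cosφ2·cosΔλ=0.10205997; θ=atan2(y, x)=83.6169° ≈ 83.6°
Leg 4: φ1=0.4175264, φ2=0.4187970, Δφ=0.0012706, Δλ=-1.3217710 rad; a=sin²(Δφ/2)+cosφ1·cosφ2·sin²(Δλ/2)=0.3146403630; c=2·atan2(√a, √(1-a))=1.191012968; dist=6371·c=7587.944 ≈ 7587.9 km; running total=36197.5 km
Leg 4 bearing: y=sinΔλ·cosφ2=-0.88539775, x=cosφ1·sinφ2-sinφ1·cosφ2·cosΔλ=0.28042477; θ=atan2(y, x)=-72.4259° <0 so +360° → 287.5741° ≈ 287.6°
Leg 5: φ1=0.4187970, φ2=0.6787044, Δφ=0.2599075, Δλ=0.8343948 rad; a=sin²(Δφ/2)+cosφ1·cosφ2·sin²(Δλ/2)=0.1335493125; c=2·atan2(√a, √(1-a))=0.748219487; dist=6371·c=4766.906 ≈ 4766.9 km; running total=40964.4 km
Leg 5 bearing: y=sinΔλ·cosφ2=0.57669906, x=cosφ1·sinφ2-sinφ1·cosφ2·cosΔλ=0.36093458; θ=atan2(y, x)=57.9591° ≈ 58.0°
Leg 6: φ1=0.6787044, φ2=0.8286509, Δφ=0.1499465, Δλ=-3.2676211 rad; a=sin²(Δφ/2)+cosφ1·cosφ2·sin²(Δλ/2)=0.5296129861; c=2·atan2(√a, √(1-a))=1.630056978; dist=6371·c=10385.093 ≈ 10385.1 km; running total=51349.5 km
Leg 6 bearing: y=sinΔλ·cosφ2=0.08495365, x=cosφ1·sinφ2-sinφ1·cosφ2·cosΔλ=0.99462313; θ=atan2(y, x)=4.8819° ≈ 4.9°

Leg 1: dist=5001.7 km, bearing=283.5°
Leg 2: dist=11002.3 km, bearing=157.3°
Leg 3: dist=12605.6 km, bearing=83.6°
Leg 4: dist=7587.9 km, bearing=287.6°
Leg 5: dist=4766.9 km, bearing=58.0°
Leg 6: dist=10385.1 km, bearing=4.9°
Total: 51349.5 km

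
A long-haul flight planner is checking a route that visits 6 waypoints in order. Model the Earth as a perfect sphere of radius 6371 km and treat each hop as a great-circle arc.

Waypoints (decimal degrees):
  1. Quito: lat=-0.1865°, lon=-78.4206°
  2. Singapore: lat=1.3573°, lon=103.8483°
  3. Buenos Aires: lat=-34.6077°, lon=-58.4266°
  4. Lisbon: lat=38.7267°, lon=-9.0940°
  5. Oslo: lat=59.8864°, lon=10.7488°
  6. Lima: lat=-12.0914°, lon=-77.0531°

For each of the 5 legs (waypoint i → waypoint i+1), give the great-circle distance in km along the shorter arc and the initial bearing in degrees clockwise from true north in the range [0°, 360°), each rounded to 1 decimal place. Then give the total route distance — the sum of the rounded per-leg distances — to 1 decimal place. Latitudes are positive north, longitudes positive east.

Leg 1: φ1=-0.0032550, φ2=0.0236894, Δφ=0.0269444, Δλ=3.1811924 rad; a=sin²(Δφ/2)+cosφ1·cosφ2·sin²(Δλ/2)=0.9995037411; c=2·atan2(√a, √(1-a))=3.097035228; dist=6371·c=19731.211 ≈ 19731.2 km; running total=19731.2 km
Leg 1 bearing: y=sinΔλ·cosφ2=-0.03957832, x=cosφ1·sinφ2-sinφ1·cosφ2·cosΔλ=0.02043544; θ=atan2(y, x)=-62.6914° <0 so +360° → 297.3086° ≈ 297.3°
Leg 2: φ1=0.0236894, φ2=-0.6040183, Δφ=-0.6277077, Δλ=-2.8322313 rad; a=sin²(Δφ/2)+cosφ1·cosφ2·sin²(Δλ/2)=0.8986105743; c=2·atan2(√a, √(1-a))=2.493474322; dist=6371·c=15885.925 ≈ 15885.9 km; running total=35617.1 km
Leg 2 bearing: y=sinΔλ·cosφ2=-0.25058094, x=cosφ1·sinφ2-sinφ1·cosφ2·cosΔλ=-0.54922458; θ=atan2(y, x)=-155.4754° <0 so +360° → 204.5246° ≈ 204.5°
Leg 3: φ1=-0.6040183, φ2=0.6759084, Δφ=1.2799267, Δλ=0.8610163 rad; a=sin²(Δφ/2)+cosφ1·cosφ2·sin²(Δλ/2)=0.4684398413; c=2·atan2(√a, √(1-a))=1.507634020; dist=6371·c=9605.136 ≈ 9605.1 km; running total=45222.2 km
Leg 3 bearing: y=sinΔλ·cosφ2=0.59173949, x=cosφ1·sinφ2-sinφ1·cosφ2·cosΔλ=0.80365428; θ=atan2(y, x)=36.3646° ≈ 36.4°
Leg 4: φ1=0.6759084, φ2=1.0452149, Δφ=0.3693064, Δλ=0.3463222 rad; a=sin²(Δφ/2)+cosφ1·cosφ2·sin²(Δλ/2)=0.0453304867; c=2·atan2(√a, √(1-a))=0.429103698; dist=6371·c=2733.820 ≈ 2733.8 km; running total=47956.0 km
Leg 4 bearing: y=sinΔλ·cosφ2=0.17030284, x=cosφ1·sinφ2-sinφ1·cosφ2·cosΔλ=0.37960437; θ=atan2(y, x)=24.1626° ≈ 24.2°
Leg 5: φ1=1.0452149, φ2=-0.2110347, Δφ=-1.2562496, Δλ=-1.5324322 rad; a=sin²(Δφ/2)+cosφ1·cosφ2·sin²(Δλ/2)=0.5811918207; c=2·atan2(√a, √(1-a))=1.733902205; dist=6371·c=11046.691 ≈ 11046.7 km; running total=59002.7 km
Leg 5 bearing: y=sinΔλ·cosφ2=-0.97709520, x=cosφ1·sinφ2-sinφ1·cosφ2·cosΔλ=-0.13753734; θ=atan2(y, x)=-98.0124° <0 so +360° → 261.9876° ≈ 262.0°

Leg 1: dist=19731.2 km, bearing=297.3°
Leg 2: dist=15885.9 km, bearing=204.5°
Leg 3: dist=9605.1 km, bearing=36.4°
Leg 4: dist=2733.8 km, bearing=24.2°
Leg 5: dist=11046.7 km, bearing=262.0°
Total: 59002.7 km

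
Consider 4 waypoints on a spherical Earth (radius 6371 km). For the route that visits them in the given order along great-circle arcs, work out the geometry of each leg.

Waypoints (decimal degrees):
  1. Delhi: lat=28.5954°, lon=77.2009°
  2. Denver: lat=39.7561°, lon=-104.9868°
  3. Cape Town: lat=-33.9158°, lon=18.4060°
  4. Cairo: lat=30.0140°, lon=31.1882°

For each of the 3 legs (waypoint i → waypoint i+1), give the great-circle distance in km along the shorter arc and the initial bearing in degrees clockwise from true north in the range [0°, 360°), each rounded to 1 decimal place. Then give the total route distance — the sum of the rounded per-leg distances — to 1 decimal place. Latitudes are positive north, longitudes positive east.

Leg 1: φ1=0.4990839, φ2=0.6938748, Δφ=0.1947910, Δλ=-3.1797752 rad; a=sin²(Δφ/2)+cosφ1·cosφ2·sin²(Δλ/2)=0.6842097390; c=2·atan2(√a, √(1-a))=1.948104665; dist=6371·c=12411.375 ≈ 12411.4 km; running total=12411.4 km
Leg 1 bearing: y=sinΔλ·cosφ2=0.02934662, x=cosφ1·sinφ2-sinφ1·cosφ2·cosΔλ=0.92919635; θ=atan2(y, x)=1.8090° ≈ 1.8°
Leg 2: φ1=0.6938748, φ2=-0.5919424, Δφ=-1.2858172, Δλ=2.1536106 rad; a=sin²(Δφ/2)+cosφ1·cosφ2·sin²(Δλ/2)=0.8539805618; c=2·atan2(√a, √(1-a))=2.357403444; dist=6371·c=15019.017 ≈ 15019.0 km; running total=27430.4 km
Leg 2 bearing: y=sinΔλ·cosφ2=0.69286295, x=cosφ1·sinφ2-sinφ1·cosφ2·cosΔλ=-0.13686481; θ=atan2(y, x)=101.1741° ≈ 101.2°
Leg 3: φ1=-0.5919424, φ2=0.5238431, Δφ=1.1157855, Δλ=0.2230915 rad; a=sin²(Δφ/2)+cosφ1·cosφ2·sin²(Δλ/2)=0.2891678206; c=2·atan2(√a, √(1-a))=1.135516271; dist=6371·c=7234.374 ≈ 7234.4 km; running total=34664.8 km
Leg 3 bearing: y=sinΔλ·cosφ2=0.19157722, x=cosφ1·sinφ2-sinφ1·cosφ2·cosΔλ=0.88628288; θ=atan2(y, x)=12.1973° ≈ 12.2°

Leg 1: dist=12411.4 km, bearing=1.8°
Leg 2: dist=15019.0 km, bearing=101.2°
Leg 3: dist=7234.4 km, bearing=12.2°
Total: 34664.8 km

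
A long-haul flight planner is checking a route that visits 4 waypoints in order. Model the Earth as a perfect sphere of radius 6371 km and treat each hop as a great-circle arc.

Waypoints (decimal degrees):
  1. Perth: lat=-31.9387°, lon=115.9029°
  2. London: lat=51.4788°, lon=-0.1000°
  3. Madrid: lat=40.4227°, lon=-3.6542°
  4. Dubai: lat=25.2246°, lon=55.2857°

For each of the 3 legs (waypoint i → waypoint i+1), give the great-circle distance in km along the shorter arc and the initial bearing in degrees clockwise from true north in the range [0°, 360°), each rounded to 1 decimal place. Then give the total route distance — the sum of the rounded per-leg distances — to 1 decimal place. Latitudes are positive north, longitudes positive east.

Leg 1: φ1=-0.5574355, φ2=0.8984746, Δφ=1.4559100, Δλ=-2.0246325 rad; a=sin²(Δφ/2)+cosφ1·cosφ2·sin²(Δλ/2)=0.8227996063; c=2·atan2(√a, √(1-a))=2.272603992; dist=6371·c=14478.760 ≈ 14478.8 km; running total=14478.8 km
Leg 1 bearing: y=sinΔλ·cosφ2=-0.55975886, x=cosφ1·sinφ2-sinφ1·cosφ2·cosΔλ=0.51949175; θ=atan2(y, x)=-47.1367° <0 so +360° → 312.8633° ≈ 312.9°
Leg 2: φ1=0.8984746, φ2=0.7055092, Δφ=-0.1929653, Δλ=-0.0620325 rad; a=sin²(Δφ/2)+cosφ1·cosφ2·sin²(Δλ/2)=0.0097360266; c=2·atan2(√a, √(1-a))=0.197664245; dist=6371·c=1259.319 ≈ 1259.3 km; running total=15738.1 km
Leg 2 bearing: y=sinΔλ·cosφ2=-0.04719391, x=cosφ1·sinφ2-sinφ1·cosφ2·cosΔλ=-0.19062445; θ=atan2(y, x)=-166.0946° <0 so +360° → 193.9054° ≈ 193.9°
Leg 3: φ1=0.7055092, φ2=0.4402523, Δφ=-0.2652569, Δλ=1.0286953 rad; a=sin²(Δφ/2)+cosφ1·cosφ2·sin²(Δλ/2)=0.1841718283; c=2·atan2(√a, √(1-a))=0.887108438; dist=6371·c=5651.768 ≈ 5651.8 km; running total=21389.9 km
Leg 3 bearing: y=sinΔλ·cosφ2=0.77494224, x=cosφ1·sinφ2-sinφ1·cosφ2·cosΔλ=0.02178977; θ=atan2(y, x)=88.3894° ≈ 88.4°

Leg 1: dist=14478.8 km, bearing=312.9°
Leg 2: dist=1259.3 km, bearing=193.9°
Leg 3: dist=5651.8 km, bearing=88.4°
Total: 21389.9 km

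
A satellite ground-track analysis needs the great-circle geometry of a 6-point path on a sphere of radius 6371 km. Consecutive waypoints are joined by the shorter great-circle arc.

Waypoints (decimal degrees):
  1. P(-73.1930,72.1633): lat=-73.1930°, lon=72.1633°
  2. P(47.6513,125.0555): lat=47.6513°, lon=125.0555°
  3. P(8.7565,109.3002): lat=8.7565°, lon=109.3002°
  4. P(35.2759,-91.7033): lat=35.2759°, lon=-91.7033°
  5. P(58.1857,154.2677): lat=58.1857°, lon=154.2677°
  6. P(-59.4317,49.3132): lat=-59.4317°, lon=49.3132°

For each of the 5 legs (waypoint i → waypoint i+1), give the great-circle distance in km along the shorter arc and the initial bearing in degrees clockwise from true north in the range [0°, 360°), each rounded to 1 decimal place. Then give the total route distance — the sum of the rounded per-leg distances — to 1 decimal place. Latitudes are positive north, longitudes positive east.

Leg 1: φ1=-1.2774588, φ2=0.8316721, Δφ=2.1091309, Δλ=0.9231430 rad; a=sin²(Δφ/2)+cosφ1·cosφ2·sin²(Δλ/2)=0.7949869051; c=2·atan2(√a, √(1-a))=2.201822731; dist=6371·c=14027.813 ≈ 14027.8 km; running total=14027.8 km
Leg 1 bearing: y=sinΔλ·cosφ2=0.53722986, x=cosφ1·sinφ2-sinφ1·cosφ2·cosΔλ=0.60275615; θ=atan2(y, x)=41.7103° ≈ 41.7°
Leg 2: φ1=0.8316721, φ2=0.1528298, Δφ=-0.6788423, Δλ=-0.2749819 rad; a=sin²(Δφ/2)+cosφ1·cosφ2·sin²(Δλ/2)=0.1233567393; c=2·atan2(√a, √(1-a))=0.717751397; dist=6371·c=4572.794 ≈ 4572.8 km; running total=18600.6 km
Leg 2 bearing: y=sinΔλ·cosφ2=-0.26836460, x=cosφ1·sinφ2-sinφ1·cosφ2·cosΔλ=-0.60044971; θ=atan2(y, x)=-155.9183° <0 so +360° → 204.0817° ≈ 204.1°
Leg 3: φ1=0.1528298, φ2=0.6156806, Δφ=0.4628508, Δλ=-3.5081729 rad; a=sin²(Δφ/2)+cosφ1·cosφ2·sin²(Δλ/2)=0.8326687840; c=2·atan2(√a, √(1-a))=2.298742229; dist=6371·c=14645.287 ≈ 14645.3 km; running total=33245.9 km
Leg 3 bearing: y=sinΔλ·cosφ2=0.29261119, x=cosφ1·sinφ2-sinφ1·cosφ2·cosΔλ=0.68680755; θ=atan2(y, x)=23.0762° ≈ 23.1°
Leg 4: φ1=0.6156806, φ2=1.0155320, Δφ=0.3998514, Δλ=4.2930038 rad; a=sin²(Δφ/2)+cosφ1·cosφ2·sin²(Δλ/2)=0.3422484361; c=2·atan2(√a, √(1-a))=1.249809511; dist=6371·c=7962.536 ≈ 7962.5 km; running total=41208.4 km
Leg 4 bearing: y=sinΔλ·cosφ2=-0.48148325, x=cosφ1·sinφ2-sinφ1·cosφ2·cosΔλ=0.81769900; θ=atan2(y, x)=-30.4907° <0 so +360° → 329.5093° ≈ 329.5°
Leg 5: φ1=1.0155320, φ2=-1.0372788, Δφ=-2.0528109, Δλ=-1.8318016 rad; a=sin²(Δφ/2)+cosφ1·cosφ2·sin²(Δλ/2)=0.9004239266; c=2·atan2(√a, √(1-a))=2.499505968; dist=6371·c=15924.353 ≈ 15924.4 km; running total=57132.8 km
Leg 5 bearing: y=sinΔλ·cosφ2=-0.49134055, x=cosφ1·sinφ2-sinφ1·cosφ2·cosΔλ=-0.34238455; θ=atan2(y, x)=-124.8702° <0 so +360° → 235.1298° ≈ 235.1°

Leg 1: dist=14027.8 km, bearing=41.7°
Leg 2: dist=4572.8 km, bearing=204.1°
Leg 3: dist=14645.3 km, bearing=23.1°
Leg 4: dist=7962.5 km, bearing=329.5°
Leg 5: dist=15924.4 km, bearing=235.1°
Total: 57132.8 km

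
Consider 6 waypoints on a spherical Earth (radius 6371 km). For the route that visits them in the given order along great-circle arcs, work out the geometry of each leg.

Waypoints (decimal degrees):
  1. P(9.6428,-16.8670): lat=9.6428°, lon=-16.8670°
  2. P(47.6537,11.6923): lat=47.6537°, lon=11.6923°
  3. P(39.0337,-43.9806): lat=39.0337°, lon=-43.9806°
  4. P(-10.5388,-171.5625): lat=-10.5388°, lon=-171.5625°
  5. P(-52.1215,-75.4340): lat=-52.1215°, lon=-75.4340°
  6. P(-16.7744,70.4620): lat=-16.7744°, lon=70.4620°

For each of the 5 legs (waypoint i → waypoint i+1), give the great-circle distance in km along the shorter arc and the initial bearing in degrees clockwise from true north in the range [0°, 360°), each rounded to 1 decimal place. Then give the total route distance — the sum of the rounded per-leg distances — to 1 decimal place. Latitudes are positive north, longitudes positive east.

Leg 1: dist=5003.9 km, bearing=27.1°
Leg 2: dist=4502.2 km, bearing=278.9°
Leg 3: dist=13956.9 km, bearing=286.8°
Leg 4: dist=9497.8 km, bearing=142.2°
Leg 5: dist=11676.4 km, bearing=146.2°
Total: 44637.2 km

Leg 1: φ1=0.1682986, φ2=0.8317140, Δφ=0.6634154, Δλ=0.4984538 rad; a=sin²(Δφ/2)+cosφ1·cosφ2·sin²(Δλ/2)=0.1464556632; c=2·atan2(√a, √(1-a))=0.785423771; dist=6371·c=5003.935 ≈ 5003.9 km; running total=5003.9 km
Leg 1 bearing: y=sinΔλ·cosφ2=0.32203142, x=cosφ1·sinφ2-sinφ1·cosφ2·cosΔλ=0.62954060; θ=atan2(y, x)=27.0913° ≈ 27.1°
Leg 2: φ1=0.8317140, φ2=0.6812666, Δφ=-0.1504474, Δλ=-0.9716754 rad; a=sin²(Δφ/2)+cosφ1·cosφ2·sin²(Δλ/2)=0.1197368858; c=2·atan2(√a, √(1-a))=0.706673150; dist=6371·c=4502.215 ≈ 4502.2 km; running total=9506.1 km
Leg 2 bearing: y=sinΔλ·cosφ2=-0.64148595, x=cosφ1·sinφ2-sinφ1·cosφ2·cosΔλ=0.10047703; θ=atan2(y, x)=-81.0980° <0 so +360° → 278.9020° ≈ 278.9°
Leg 3: φ1=0.6812666, φ2=-0.1839368, Δφ=-0.8652033, Δλ=-2.2267242 rad; a=sin²(Δφ/2)+cosφ1·cosφ2·sin²(Δλ/2)=0.7904735094; c=2·atan2(√a, √(1-a))=2.190688033; dist=6371·c=13956.873 ≈ 13956.9 km; running total=23463.0 km
Leg 3 bearing: y=sinΔλ·cosφ2=-0.77911418, x=cosφ1·sinφ2-sinφ1·cosφ2·cosΔλ=0.23554543; θ=atan2(y, x)=-73.1786° <0 so +360° → 286.8214° ≈ 286.8°
Leg 4: φ1=-0.1839368, φ2=-0.9096918, Δφ=-0.7257550, Δλ=1.6777588 rad; a=sin²(Δφ/2)+cosφ1·cosφ2·sin²(Δλ/2)=0.4600381235; c=2·atan2(√a, √(1-a))=1.490787239; dist=6371·c=9497.805 ≈ 9497.8 km; running total=32960.8 km
Leg 4 bearing: y=sinΔλ·cosφ2=0.61048009, x=cosφ1·sinφ2-sinφ1·cosφ2·cosΔλ=-0.78798874; θ=atan2(y, x)=142.2339° ≈ 142.2°
Leg 5: φ1=-0.9096918, φ2=-0.2927685, Δφ=0.6169233, Δλ=2.5463656 rad; a=sin²(Δφ/2)+cosφ1·cosφ2·sin²(Δλ/2)=0.6294818014; c=2·atan2(√a, √(1-a))=1.832745375; dist=6371·c=11676.421 ≈ 11676.4 km; running total=44637.2 km
Leg 5 bearing: y=sinΔλ·cosφ2=0.53683834, x=cosφ1·sinφ2-sinφ1·cosφ2·cosΔλ=-0.80295856; θ=atan2(y, x)=146.2343° ≈ 146.2°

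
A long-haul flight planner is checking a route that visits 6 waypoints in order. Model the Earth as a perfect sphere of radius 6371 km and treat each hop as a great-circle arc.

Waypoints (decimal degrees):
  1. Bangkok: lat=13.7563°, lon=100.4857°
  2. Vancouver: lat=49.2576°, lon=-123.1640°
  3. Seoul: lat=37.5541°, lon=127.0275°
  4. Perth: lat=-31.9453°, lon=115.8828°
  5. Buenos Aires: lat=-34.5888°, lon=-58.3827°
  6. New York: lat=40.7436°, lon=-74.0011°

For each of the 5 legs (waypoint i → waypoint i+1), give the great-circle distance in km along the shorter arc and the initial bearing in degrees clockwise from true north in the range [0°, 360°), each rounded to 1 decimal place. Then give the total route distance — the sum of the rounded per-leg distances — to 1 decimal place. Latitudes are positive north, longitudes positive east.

Leg 1: dist=11805.9 km, bearing=28.0°
Leg 2: dist=8156.6 km, bearing=308.9°
Leg 3: dist=7814.1 km, bearing=190.0°
Leg 4: dist=12592.6 km, bearing=185.1°
Leg 5: dist=8527.8 km, bearing=347.9°
Total: 48897.0 km

Leg 1: φ1=0.2400927, φ2=0.8597073, Δφ=0.6196146, Δλ=-3.9034236 rad; a=sin²(Δφ/2)+cosφ1·cosφ2·sin²(Δλ/2)=0.6392684524; c=2·atan2(√a, √(1-a))=1.853066716; dist=6371·c=11805.888 ≈ 11805.9 km; running total=11805.9 km
Leg 1 bearing: y=sinΔλ·cosφ2=0.45049639, x=cosφ1·sinφ2-sinφ1·cosφ2·cosΔλ=0.84821589; θ=atan2(y, x)=27.9732° ≈ 28.0°
Leg 2: φ1=0.8597073, φ2=0.6554427, Δφ=-0.2042646, Δλ=4.3666654 rad; a=sin²(Δφ/2)+cosφ1·cosφ2·sin²(Δλ/2)=0.3567717839; c=2·atan2(√a, √(1-a))=1.280270107; dist=6371·c=8156.601 ≈ 8156.6 km; running total=19962.5 km
Leg 2 bearing: y=sinΔλ·cosφ2=-0.74586990, x=cosφ1·sinφ2-sinφ1·cosφ2·cosΔλ=0.60134916; θ=atan2(y, x)=-51.1229° <0 so +360° → 308.8771° ≈ 308.9°
Leg 3: φ1=0.6554427, φ2=-0.5575507, Δφ=-1.2129934, Δλ=-0.1945117 rad; a=sin²(Δφ/2)+cosφ1·cosφ2·sin²(Δλ/2)=0.3312343766; c=2·atan2(√a, √(1-a))=1.226503333; dist=6371·c=7814.053 ≈ 7814.1 km; running total=27776.6 km
Leg 3 bearing: y=sinΔλ·cosφ2=-0.16401479, x=cosφ1·sinφ2-sinφ1·cosφ2·cosΔλ=-0.92691521; θ=atan2(y, x)=-169.9656° <0 so +360° → 190.0344° ≈ 190.0°
Leg 4: φ1=-0.5575507, φ2=-0.6036884, Δφ=-0.0461378, Δλ=-3.0415067 rad; a=sin²(Δφ/2)+cosφ1·cosφ2·sin²(Δλ/2)=0.6973536359; c=2·atan2(√a, √(1-a))=1.976545560; dist=6371·c=12592.572 ≈ 12592.6 km; running total=40369.2 km
Leg 4 bearing: y=sinΔλ·cosφ2=-0.08225796, x=cosφ1·sinφ2-sinφ1·cosφ2·cosΔλ=-0.91511737; θ=atan2(y, x)=-174.8636° <0 so +360° → 185.1364° ≈ 185.1°
Leg 5: φ1=-0.6036884, φ2=0.7111100, Δφ=1.3147984, Δλ=-0.2725925 rad; a=sin²(Δφ/2)+cosφ1·cosφ2·sin²(Δλ/2)=0.3849096691; c=2·atan2(√a, √(1-a))=1.338533001; dist=6371·c=8527.794 ≈ 8527.8 km; running total=48897.0 km
Leg 5 bearing: y=sinΔλ·cosφ2=-0.20397818, x=cosφ1·sinφ2-sinφ1·cosφ2·cosΔλ=0.95153022; θ=atan2(y, x)=-12.0993° <0 so +360° → 347.9007° ≈ 347.9°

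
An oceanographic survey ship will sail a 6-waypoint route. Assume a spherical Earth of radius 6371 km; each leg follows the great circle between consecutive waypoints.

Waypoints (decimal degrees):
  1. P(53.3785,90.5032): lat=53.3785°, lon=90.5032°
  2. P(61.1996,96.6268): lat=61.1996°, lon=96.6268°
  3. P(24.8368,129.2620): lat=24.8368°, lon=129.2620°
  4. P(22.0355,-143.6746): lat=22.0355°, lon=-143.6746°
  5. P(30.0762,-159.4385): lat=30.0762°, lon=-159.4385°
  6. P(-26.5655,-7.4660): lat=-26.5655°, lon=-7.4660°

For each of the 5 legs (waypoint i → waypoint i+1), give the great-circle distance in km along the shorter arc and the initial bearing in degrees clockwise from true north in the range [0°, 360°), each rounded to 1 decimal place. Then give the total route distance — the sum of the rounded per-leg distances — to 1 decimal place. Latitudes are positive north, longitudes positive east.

Leg 1: dist=943.3 km, bearing=20.4°
Leg 2: dist=4735.4 km, bearing=133.7°
Leg 3: dist=8720.2 km, bearing=70.9°
Leg 4: dist=1808.1 km, bearing=302.9°
Leg 5: dist=17251.0 km, bearing=88.8°
Total: 33458.0 km

Leg 1: φ1=0.9316306, φ2=1.0681345, Δφ=0.1365039, Δλ=0.1068770 rad; a=sin²(Δφ/2)+cosφ1·cosφ2·sin²(Δλ/2)=0.0054709917; c=2·atan2(√a, √(1-a))=0.148067527; dist=6371·c=943.338 ≈ 943.3 km; running total=943.3 km
Leg 1 bearing: y=sinΔλ·cosφ2=0.05139106, x=cosφ1·sinφ2-sinφ1·cosφ2·cosΔλ=0.13828665; θ=atan2(y, x)=20.3864° ≈ 20.4°
Leg 2: φ1=1.0681345, φ2=0.4334839, Δφ=-0.6346506, Δλ=0.5695917 rad; a=sin²(Δφ/2)+cosφ1·cosφ2·sin²(Δλ/2)=0.1318729045; c=2·atan2(√a, √(1-a))=0.743278131; dist=6371·c=4735.425 ≈ 4735.4 km; running total=5678.7 km
Leg 2 bearing: y=sinΔλ·cosφ2=0.48940834, x=cosφ1·sinφ2-sinφ1·cosφ2·cosΔλ=-0.46734275; θ=atan2(y, x)=133.6788° ≈ 133.7°
Leg 3: φ1=0.4334839, φ2=0.3845920, Δφ=-0.0488919, Δλ=-4.7636423 rad; a=sin²(Δφ/2)+cosφ1·cosφ2·sin²(Δλ/2)=0.3996572929; c=2·atan2(√a, √(1-a))=1.368738808; dist=6371·c=8720.235 ≈ 8720.2 km; running total=14398.9 km
Leg 3 bearing: y=sinΔλ·cosφ2=0.92573433, x=cosφ1·sinφ2-sinφ1·cosφ2·cosΔλ=0.32053285; θ=atan2(y, x)=70.9017° ≈ 70.9°
Leg 4: φ1=0.3845920, φ2=0.5249287, Δφ=0.1403367, Δλ=-0.2751320 rad; a=sin²(Δφ/2)+cosφ1·cosφ2·sin²(Δλ/2)=0.0200001444; c=2·atan2(√a, √(1-a))=0.283795141; dist=6371·c=1808.059 ≈ 1808.1 km; running total=16207.0 km
Leg 4 bearing: y=sinΔλ·cosφ2=-0.23509567, x=cosφ1·sinφ2-sinφ1·cosφ2·cosΔλ=0.15208742; θ=atan2(y, x)=-57.1005° <0 so +360° → 302.8995° ≈ 302.9°
Leg 5: φ1=0.5249287, φ2=-0.4636554, Δφ=-0.9885842, Δλ=2.6524205 rad; a=sin²(Δφ/2)+cosφ1·cosφ2·sin²(Δλ/2)=0.9536752728; c=2·atan2(√a, √(1-a))=2.707734283; dist=6371·c=17250.975 ≈ 17251.0 km; running total=33458.0 km
Leg 5 bearing: y=sinΔλ·cosφ2=0.42028548, x=cosφ1·sinφ2-sinφ1·cosφ2·cosΔλ=0.00866613; θ=atan2(y, x)=88.8187° ≈ 88.8°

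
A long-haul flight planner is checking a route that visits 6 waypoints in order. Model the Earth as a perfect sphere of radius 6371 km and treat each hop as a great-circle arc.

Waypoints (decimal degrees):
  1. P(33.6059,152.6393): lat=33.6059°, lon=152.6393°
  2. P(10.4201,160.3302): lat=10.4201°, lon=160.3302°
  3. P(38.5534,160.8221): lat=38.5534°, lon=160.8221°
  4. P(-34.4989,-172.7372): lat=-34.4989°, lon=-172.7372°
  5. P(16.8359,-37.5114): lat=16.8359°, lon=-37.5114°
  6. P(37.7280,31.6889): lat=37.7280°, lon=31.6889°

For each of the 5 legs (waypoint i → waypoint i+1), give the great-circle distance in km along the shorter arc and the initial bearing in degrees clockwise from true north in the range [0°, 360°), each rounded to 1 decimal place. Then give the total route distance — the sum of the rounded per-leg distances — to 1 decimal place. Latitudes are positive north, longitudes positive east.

Leg 1: φ1=0.5865336, φ2=0.1818651, Δφ=-0.4046685, Δλ=0.1342315 rad; a=sin²(Δφ/2)+cosφ1·cosφ2·sin²(Δλ/2)=0.0440677773; c=2·atan2(√a, √(1-a))=0.422992951; dist=6371·c=2694.888 ≈ 2694.9 km; running total=2694.9 km
Leg 1 bearing: y=sinΔλ·cosφ2=0.13162170, x=cosφ1·sinφ2-sinφ1·cosφ2·cosΔλ=-0.38881739; θ=atan2(y, x)=161.2981° ≈ 161.3°
Leg 2: φ1=0.1818651, φ2=0.6728838, Δφ=0.4910187, Δλ=0.0085853 rad; a=sin²(Δφ/2)+cosφ1·cosφ2·sin²(Δλ/2)=0.0590876887; c=2·atan2(√a, √(1-a))=0.491078825; dist=6371·c=3128.663 ≈ 3128.7 km; running total=5823.6 km
Leg 2 bearing: y=sinΔλ·cosφ2=0.00671384, x=cosφ1·sinφ2-sinφ1·cosφ2·cosΔλ=0.47152970; θ=atan2(y, x)=0.8157° ≈ 0.8°
Leg 3: φ1=0.6728838, φ2=-0.6021194, Δφ=-1.2750032, Δλ=-5.8217080 rad; a=sin²(Δφ/2)+cosφ1·cosφ2·sin²(Δλ/2)=0.3879593019; c=2·atan2(√a, √(1-a))=1.344795966; dist=6371·c=8567.695 ≈ 8567.7 km; running total=14391.3 km
Leg 3 bearing: y=sinΔλ·cosφ2=0.36696461, x=cosφ1·sinφ2-sinφ1·cosφ2·cosΔλ=-0.90284246; θ=atan2(y, x)=157.8805° ≈ 157.9°
Leg 4: φ1=-0.6021194, φ2=0.2938419, Δφ=0.8959613, Δλ=2.3601354 rad; a=sin²(Δφ/2)+cosφ1·cosφ2·sin²(Δλ/2)=0.8620067235; c=2·atan2(√a, √(1-a))=2.380399415; dist=6371·c=15165.525 ≈ 15165.5 km; running total=29556.8 km
Leg 4 bearing: y=sinΔλ·cosφ2=0.67412644, x=cosφ1·sinφ2-sinφ1·cosφ2·cosΔλ=-0.14614402; θ=atan2(y, x)=102.2319° ≈ 102.2°
Leg 5: φ1=0.2938419, φ2=0.6584778, Δφ=0.3646359, Δλ=1.2077731 rad; a=sin²(Δφ/2)+cosφ1·cosφ2·sin²(Δλ/2)=0.2769748269; c=2·atan2(√a, √(1-a))=1.108448848; dist=6371·c=7061.928 ≈ 7061.9 km; running total=36618.7 km
Leg 5 bearing: y=sinΔλ·cosφ2=0.73937809, x=cosφ1·sinφ2-sinφ1·cosφ2·cosΔλ=0.50434030; θ=atan2(y, x)=55.7015° ≈ 55.7°

Leg 1: dist=2694.9 km, bearing=161.3°
Leg 2: dist=3128.7 km, bearing=0.8°
Leg 3: dist=8567.7 km, bearing=157.9°
Leg 4: dist=15165.5 km, bearing=102.2°
Leg 5: dist=7061.9 km, bearing=55.7°
Total: 36618.7 km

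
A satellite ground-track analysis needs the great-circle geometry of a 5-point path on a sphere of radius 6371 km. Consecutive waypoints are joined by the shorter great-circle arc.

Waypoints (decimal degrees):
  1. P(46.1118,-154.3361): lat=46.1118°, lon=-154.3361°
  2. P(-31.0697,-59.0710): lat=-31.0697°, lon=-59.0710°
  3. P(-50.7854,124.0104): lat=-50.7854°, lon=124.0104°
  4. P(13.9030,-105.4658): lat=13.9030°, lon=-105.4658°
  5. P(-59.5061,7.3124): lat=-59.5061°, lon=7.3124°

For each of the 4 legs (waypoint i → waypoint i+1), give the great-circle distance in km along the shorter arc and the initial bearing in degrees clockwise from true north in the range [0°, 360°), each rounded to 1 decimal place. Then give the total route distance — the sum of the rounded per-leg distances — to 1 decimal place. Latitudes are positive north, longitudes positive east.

Leg 1: dist=12814.2 km, bearing=109.4°
Leg 2: dist=10908.2 km, bearing=182.0°
Leg 3: dist=13988.1 km, bearing=114.5°
Leg 4: dist=12613.7 km, bearing=149.3°
Total: 50324.2 km

Leg 1: φ1=0.8048027, φ2=-0.5422686, Δφ=-1.3470713, Δλ=1.6626897 rad; a=sin²(Δφ/2)+cosφ1·cosφ2·sin²(Δλ/2)=0.7132127292; c=2·atan2(√a, √(1-a))=2.011333551; dist=6371·c=12814.206 ≈ 12814.2 km; running total=12814.2 km
Leg 1 bearing: y=sinΔλ·cosφ2=0.85292619, x=cosφ1·sinφ2-sinφ1·cosφ2·cosΔλ=-0.30112827; θ=atan2(y, x)=109.4457° ≈ 109.4°
Leg 2: φ1=-0.5422686, φ2=-0.8863724, Δφ=-0.3441039, Δλ=3.1953732 rad; a=sin²(Δφ/2)+cosφ1·cosφ2·sin²(Δλ/2)=0.5704470342; c=2·atan2(√a, √(1-a))=1.712160761; dist=6371·c=10908.176 ≈ 10908.2 km; running total=23722.4 km
Leg 2 bearing: y=sinΔλ·cosφ2=-0.03398513, x=cosφ1·sinφ2-sinφ1·cosφ2·cosΔλ=-0.98944119; θ=atan2(y, x)=-178.0328° <0 so +360° → 181.9672° ≈ 182.0°
Leg 3: φ1=-0.8863724, φ2=0.2426531, Δφ=1.1290256, Δλ=-4.0051152 rad; a=sin²(Δφ/2)+cosφ1·cosφ2·sin²(Δλ/2)=0.7924636963; c=2·atan2(√a, √(1-a))=2.195586863; dist=6371·c=13988.084 ≈ 13988.1 km; running total=37710.5 km
Leg 3 bearing: y=sinΔλ·cosφ2=0.73786710, x=cosφ1·sinφ2-sinφ1·cosφ2·cosΔλ=-0.33676710; θ=atan2(y, x)=114.5322° ≈ 114.5°
Leg 4: φ1=0.2426531, φ2=-1.0385774, Δφ=-1.2812305, Δλ=1.9683509 rad; a=sin²(Δφ/2)+cosφ1·cosφ2·sin²(Δλ/2)=0.6988770327; c=2·atan2(√a, √(1-a))=1.979863964; dist=6371·c=12613.713 ≈ 12613.7 km; running total=50324.2 km
Leg 4 bearing: y=sinΔλ·cosφ2=0.46787113, x=cosφ1·sinφ2-sinφ1·cosφ2·cosΔλ=-0.78923273; θ=atan2(y, x)=149.3398° ≈ 149.3°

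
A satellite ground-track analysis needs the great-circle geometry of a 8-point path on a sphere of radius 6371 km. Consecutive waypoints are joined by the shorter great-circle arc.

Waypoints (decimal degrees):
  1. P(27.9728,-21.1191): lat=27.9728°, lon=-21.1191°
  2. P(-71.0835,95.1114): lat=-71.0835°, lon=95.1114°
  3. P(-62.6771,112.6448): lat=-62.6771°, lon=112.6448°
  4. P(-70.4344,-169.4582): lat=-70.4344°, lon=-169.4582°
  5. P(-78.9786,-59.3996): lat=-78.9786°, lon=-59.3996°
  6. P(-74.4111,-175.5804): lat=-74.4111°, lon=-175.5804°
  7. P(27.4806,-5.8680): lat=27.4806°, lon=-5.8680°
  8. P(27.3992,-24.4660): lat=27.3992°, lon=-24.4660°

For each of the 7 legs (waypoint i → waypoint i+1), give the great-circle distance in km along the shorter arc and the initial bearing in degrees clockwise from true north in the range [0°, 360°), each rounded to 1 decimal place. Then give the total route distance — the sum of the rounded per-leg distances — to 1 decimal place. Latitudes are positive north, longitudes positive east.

Leg 1: dist=13873.7 km, bearing=159.3°
Leg 2: dist=1199.0 km, bearing=47.7°
Leg 3: dist=3293.1 km, bearing=138.5°
Leg 4: dist=2830.5 km, bearing=155.3°
Leg 5: dist=2520.1 km, bearing=218.7°
Leg 6: dist=14763.3 km, bearing=167.5°
Leg 7: dist=1833.6 km, bearing=274.0°
Total: 40313.3 km

Leg 1: φ1=0.4882175, φ2=-1.2406411, Δφ=-1.7288586, Δλ=2.0286049 rad; a=sin²(Δφ/2)+cosφ1·cosφ2·sin²(Δλ/2)=0.7851331080; c=2·atan2(√a, √(1-a))=2.177626222; dist=6371·c=13873.657 ≈ 13873.7 km; running total=13873.7 km
Leg 1 bearing: y=sinΔλ·cosφ2=0.29080583, x=cosφ1·sinφ2-sinφ1·cosφ2·cosΔλ=-0.76826324; θ=atan2(y, x)=159.2672° ≈ 159.3°
Leg 2: φ1=-1.2406411, φ2=-1.0939218, Δφ=0.1467194, Δλ=0.3060156 rad; a=sin²(Δφ/2)+cosφ1·cosφ2·sin²(Δλ/2)=0.0088286165; c=2·atan2(√a, √(1-a))=0.188199054; dist=6371·c=1199.016 ≈ 1199.0 km; running total=15072.7 km
Leg 2 bearing: y=sinΔλ·cosφ2=0.13828053, x=cosφ1·sinφ2-sinφ1·cosφ2·cosΔλ=0.12602056; θ=atan2(y, x)=47.6558° ≈ 47.7°
Leg 3: φ1=-1.0939218, φ2=-1.2293122, Δφ=-0.1353904, Δλ=-4.9236262 rad; a=sin²(Δφ/2)+cosφ1·cosφ2·sin²(Δλ/2)=0.0653181353; c=2·atan2(√a, √(1-a))=0.516883015; dist=6371·c=3293.062 ≈ 3293.1 km; running total=18365.8 km
Leg 3 bearing: y=sinΔλ·cosφ2=0.32744215, x=cosφ1·sinφ2-sinφ1·cosφ2·cosΔλ=-0.37011937; θ=atan2(y, x)=138.5010° ≈ 138.5°
Leg 4: φ1=-1.2293122, φ2=-1.3784366, Δφ=-0.1491244, Δλ=1.9208849 rad; a=sin²(Δφ/2)+cosφ1·cosφ2·sin²(Δλ/2)=0.0485394082; c=2·atan2(√a, √(1-a))=0.444278086; dist=6371·c=2830.496 ≈ 2830.5 km; running total=21196.3 km
Leg 4 bearing: y=sinΔλ·cosφ2=0.17957935, x=cosφ1·sinφ2-sinφ1·cosφ2·cosΔλ=-0.39049276; θ=atan2(y, x)=155.3033° ≈ 155.3°
Leg 5: φ1=-1.3784366, φ2=-1.2987187, Δφ=0.0797179, Δλ=-2.0277375 rad; a=sin²(Δφ/2)+cosφ1·cosφ2·sin²(Δλ/2)=0.0386090257; c=2·atan2(√a, √(1-a))=0.395557349; dist=6371·c=2520.096 ≈ 2520.1 km; running total=23716.4 km
Leg 5 bearing: y=sinΔλ·cosφ2=-0.24116288, x=cosφ1·sinφ2-sinφ1·cosφ2·cosΔλ=-0.30052278; θ=atan2(y, x)=-141.2537° <0 so +360° → 218.7463° ≈ 218.7°
Leg 6: φ1=-1.2987187, φ2=0.4796270, Δφ=1.7783456, Δλ=2.9620402 rad; a=sin²(Δφ/2)+cosφ1·cosφ2·sin²(Δλ/2)=0.8395261122; c=2·atan2(√a, √(1-a))=2.317267100; dist=6371·c=14763.309 ≈ 14763.3 km; running total=38479.7 km
Leg 6 bearing: y=sinΔλ·cosφ2=0.15843854, x=cosφ1·sinφ2-sinφ1·cosφ2·cosΔλ=-0.71678819; θ=atan2(y, x)=167.5358° ≈ 167.5°
Leg 7: φ1=0.4796270, φ2=0.4782063, Δφ=-0.0014207, Δλ=-0.3245963 rad; a=sin²(Δφ/2)+cosφ1·cosφ2·sin²(Δλ/2)=0.0205661300; c=2·atan2(√a, √(1-a))=0.287810256; dist=6371·c=1833.639 ≈ 1833.6 km; running total=40313.3 km
Leg 7 bearing: y=sinΔλ·cosφ2=-0.28314966, x=cosφ1·sinφ2-sinφ1·cosφ2·cosΔλ=0.01997318; θ=atan2(y, x)=-85.9651° <0 so +360° → 274.0349° ≈ 274.0°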